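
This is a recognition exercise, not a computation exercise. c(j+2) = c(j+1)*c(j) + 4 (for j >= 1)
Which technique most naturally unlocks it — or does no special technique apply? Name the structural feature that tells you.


Best approach: no special technique — the map from one term to the next is curved, not linear, so linear closed-form machinery does not attach.


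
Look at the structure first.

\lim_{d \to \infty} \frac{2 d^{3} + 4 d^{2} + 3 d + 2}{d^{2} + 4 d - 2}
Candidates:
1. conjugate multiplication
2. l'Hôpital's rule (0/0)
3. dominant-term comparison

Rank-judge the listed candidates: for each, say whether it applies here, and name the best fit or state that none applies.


Technique: dominant-term comparison — at large d only the top-degree terms survive; compare the leading terms and the limit falls out.
- conjugate multiplication — multiplying by a conjugate would not remove any indeterminacy here.
- l'Hôpital's rule (0/0) — viewed as a single quotient this runs to ∞/∞, not the 0/0 clash this candidate addresses; an at-infinity variant of the rule would resolve it, but comparing leading growth reads the answer without differentiating.
- dominant-term comparison — yes — fits the structure here.


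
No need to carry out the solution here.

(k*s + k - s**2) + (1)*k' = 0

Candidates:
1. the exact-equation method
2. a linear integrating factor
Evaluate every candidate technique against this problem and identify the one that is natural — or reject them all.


Diagnosis: a linear integrating factor — linear in the unknown with genuine forcing: multiply through by the exponential of the integrated coefficient and the left side closes into one derivative.
- the exact-equation method — the mixed partial derivatives differ, so the left side is not a total differential.
- a linear integrating factor: a fit — the right tool for this form.


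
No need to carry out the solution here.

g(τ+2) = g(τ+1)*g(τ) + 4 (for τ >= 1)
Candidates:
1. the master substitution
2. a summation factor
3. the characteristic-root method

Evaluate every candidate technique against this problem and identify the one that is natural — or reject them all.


Diagnosis: no special technique — a nonlinear dependence on earlier terms breaks linearity, and with it every superposition-based closed form.
- the master substitution: the recursion shifts the index rather than dividing it.
- a summation factor — the recursion is nonlinear — outside the first-order linear family a summation factor addresses.
- the characteristic-root method — nonlinearity rules out exponential-mode superposition from the start.


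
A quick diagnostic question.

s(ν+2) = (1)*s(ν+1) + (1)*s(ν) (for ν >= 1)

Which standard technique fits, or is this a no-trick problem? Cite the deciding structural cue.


Verdict: the characteristic-root method — fixed numeric weights on consecutive terms and no forcing term added: the root method in its home territory.


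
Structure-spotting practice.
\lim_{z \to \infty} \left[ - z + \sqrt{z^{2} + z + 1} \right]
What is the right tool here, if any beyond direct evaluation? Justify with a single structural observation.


Best approach: conjugate multiplication — this difference gives up after one conjugate multiplication — the radical structure cancels against its conjugate.


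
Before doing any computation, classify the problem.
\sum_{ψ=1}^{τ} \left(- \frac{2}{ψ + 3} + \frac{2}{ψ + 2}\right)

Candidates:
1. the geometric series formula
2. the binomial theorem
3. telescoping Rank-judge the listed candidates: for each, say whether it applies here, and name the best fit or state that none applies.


Method: telescoping — each term adds \frac{2}{ψ + 2} and subtracts the same expression advanced one index; that subtracted piece cancels against the next term's added copy — only the boundary terms survive.
- the geometric series formula — consecutive terms are not related by a fixed multiplier.
- the binomial theorem — there is no sum-raised-to-a-power identity hiding in these terms.
- telescoping: a fit — the right tool for this form.


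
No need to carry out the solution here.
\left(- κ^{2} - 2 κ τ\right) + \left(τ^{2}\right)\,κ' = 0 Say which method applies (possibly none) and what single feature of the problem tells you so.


Method: the homogeneous substitution — the slope's numerator and denominator have matching total degree, so it depends only on κ/τ and the ratio substitution collapses it. A Bernoulli rewrite works here as the equation stands — the homogeneous substitution is the more immediate reading.


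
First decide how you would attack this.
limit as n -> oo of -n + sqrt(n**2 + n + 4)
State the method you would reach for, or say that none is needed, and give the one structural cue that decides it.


Verdict: conjugate multiplication — this difference gives up after one conjugate multiplication — the radical structure cancels against its conjugate.


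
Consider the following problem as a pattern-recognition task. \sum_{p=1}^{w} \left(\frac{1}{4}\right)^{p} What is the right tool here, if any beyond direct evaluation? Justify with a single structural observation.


Verdict: the geometric series formula — each summand is the previous one scaled by \frac{1}{4}; that constant multiplier is itself the geometric structure.


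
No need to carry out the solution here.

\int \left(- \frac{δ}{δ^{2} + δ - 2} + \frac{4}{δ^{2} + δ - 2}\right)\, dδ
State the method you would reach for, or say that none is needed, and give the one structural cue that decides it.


Best approach: partial fractions — the integrand is a proper rational function and its denominator δ^{2} + δ - 2 factors into distinct pieces, so it splits into simple fractions.


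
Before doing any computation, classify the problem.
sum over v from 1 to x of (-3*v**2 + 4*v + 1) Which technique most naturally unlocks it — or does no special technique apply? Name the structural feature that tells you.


Verdict: no special technique — constant-multiple powers of v with no cancellation partners and no common ratio — use the standard power-sum formulas.


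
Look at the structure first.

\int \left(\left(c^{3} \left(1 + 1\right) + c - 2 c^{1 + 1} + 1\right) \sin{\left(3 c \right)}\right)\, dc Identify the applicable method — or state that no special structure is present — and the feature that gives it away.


Method: integration by parts — a polynomial (c^{3} \left(1 + 1\right) + c - 2 c^{1 + 1} + 1) against the kernel \sin{\left(3 c \right)} is the signature bounded-ladder case for integration by parts.


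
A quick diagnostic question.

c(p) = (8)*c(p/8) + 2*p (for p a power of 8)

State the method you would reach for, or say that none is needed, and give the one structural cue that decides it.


Method: the master substitution — a divide-and-conquer shape: argument p/8, so change variables with p = 8^m and solve the linear version.


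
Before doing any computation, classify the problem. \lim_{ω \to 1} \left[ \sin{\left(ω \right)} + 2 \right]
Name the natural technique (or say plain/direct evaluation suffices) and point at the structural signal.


Technique: no special technique — nothing blocks direct substitution at 1: plug in and finish.


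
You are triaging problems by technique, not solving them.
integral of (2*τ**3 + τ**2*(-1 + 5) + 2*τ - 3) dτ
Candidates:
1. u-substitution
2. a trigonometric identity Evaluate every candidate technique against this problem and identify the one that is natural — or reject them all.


Technique: no special technique — a term-by-term power-rule job in τ; no substitution or rearrangement earns its keep here.
- u-substitution — no substitution does more than relabel what direct integration already handles.
- a trigonometric identity: no sine or cosine appears, so there is nothing for a trigonometric identity to act on.


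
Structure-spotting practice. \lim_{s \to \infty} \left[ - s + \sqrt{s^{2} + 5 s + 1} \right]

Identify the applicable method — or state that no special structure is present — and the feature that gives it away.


Best approach: conjugate multiplication — both pieces blow up but their difference is finite; the conjugate trick rationalizes \sqrt{s^{2} + 5 s + 1} - s.


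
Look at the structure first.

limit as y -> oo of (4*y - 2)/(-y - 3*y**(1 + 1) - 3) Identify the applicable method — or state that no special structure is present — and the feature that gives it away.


Diagnosis: dominant-term comparison — at large y only the top-degree terms survive; compare the leading terms and the limit falls out. As a single quotient, the ∞/∞ shape would yield to repeated differentiation as well — the growth comparison gets there in one look.


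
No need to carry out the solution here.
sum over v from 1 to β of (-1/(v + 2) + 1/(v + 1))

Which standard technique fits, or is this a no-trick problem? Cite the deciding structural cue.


Method: telescoping — the summand is built as 1/(v + 1) minus its own successor — adjacent terms annihilate down the line.


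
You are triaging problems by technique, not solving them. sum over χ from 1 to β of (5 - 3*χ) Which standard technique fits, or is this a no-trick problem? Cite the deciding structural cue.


Verdict: no special technique — Faulhaber territory: sum each constant-multiple power of χ with its closed-form formula, no trick required.


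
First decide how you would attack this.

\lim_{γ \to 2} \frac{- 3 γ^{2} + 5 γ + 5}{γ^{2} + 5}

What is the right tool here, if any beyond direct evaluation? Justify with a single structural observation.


Method: no special technique — no denominator vanishes and nothing blows up at 2: direct substitution is the whole computation.


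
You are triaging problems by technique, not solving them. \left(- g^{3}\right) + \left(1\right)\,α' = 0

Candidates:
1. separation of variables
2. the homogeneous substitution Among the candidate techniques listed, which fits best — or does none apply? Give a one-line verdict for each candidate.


Technique: no special technique — solved for the derivative, α never appears on the right — this is a direct integration in g, not a differential-equations problem at heart.
- separation of variables — any separation here is vacuous (nothing depends on the unknown); direct integration is the honest label.
- the homogeneous substitution — solved for the derivative, the right side changes under joint scaling of the two variables.


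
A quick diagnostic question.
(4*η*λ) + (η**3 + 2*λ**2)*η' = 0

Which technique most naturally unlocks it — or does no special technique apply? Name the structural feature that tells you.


Verdict: the exact-equation method — d/dη of 4*η*λ equals d/dλ of η**3 + 2*λ**2: the form is a total differential of one potential — integrate it exactly.


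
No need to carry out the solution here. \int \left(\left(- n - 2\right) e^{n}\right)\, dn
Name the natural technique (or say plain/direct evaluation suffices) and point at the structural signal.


Method: integration by parts — a polynomial - n - 2 against the kernel e^{n} is the signature bounded-ladder case for integration by parts.


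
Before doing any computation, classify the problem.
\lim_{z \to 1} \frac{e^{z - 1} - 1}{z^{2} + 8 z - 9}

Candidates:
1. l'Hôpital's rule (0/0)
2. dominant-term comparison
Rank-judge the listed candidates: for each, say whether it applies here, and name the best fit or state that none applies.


Method: l'Hôpital's rule (0/0) — plug in 1: top and bottom both hit zero, so differentiate each and retry. Expanding numerator and denominator to first order gives the same value — the rule automates exactly that.
- l'Hôpital's rule (0/0): yes, a natural case for it.
- dominant-term comparison — this is not a rational comparison of growth rates at infinity.


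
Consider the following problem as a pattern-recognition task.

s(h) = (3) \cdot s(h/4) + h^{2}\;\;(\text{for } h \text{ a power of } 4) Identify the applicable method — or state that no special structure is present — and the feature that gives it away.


Best approach: the master substitution — the argument shrinks by the factor 4, so measure the index on a logarithmic scale and the recursion becomes a shift.


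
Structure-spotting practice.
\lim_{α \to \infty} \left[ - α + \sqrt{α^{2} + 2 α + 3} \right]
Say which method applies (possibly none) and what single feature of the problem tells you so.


Technique: conjugate multiplication — two divergent pieces with a minus sign between them and a radical in the mix: rationalize \sqrt{α^{2} + 2 α + 3} - α before any limit law applies.


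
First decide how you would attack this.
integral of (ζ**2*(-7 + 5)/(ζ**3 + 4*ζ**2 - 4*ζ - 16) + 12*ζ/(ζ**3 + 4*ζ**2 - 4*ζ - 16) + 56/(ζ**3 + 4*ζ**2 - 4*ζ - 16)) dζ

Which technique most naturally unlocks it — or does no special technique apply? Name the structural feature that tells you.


Method: partial fractions — the bottom, ζ**3 + 4*ζ**2 - 4*ζ - 16, comes apart into simple factors, and a proper rational function over split factors decomposes.


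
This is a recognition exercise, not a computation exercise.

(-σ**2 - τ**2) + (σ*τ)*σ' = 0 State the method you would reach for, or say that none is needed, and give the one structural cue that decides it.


Method: the homogeneous substitution — scaling τ and σ together leaves the slope fixed — it depends only on σ/τ, so substitute the ratio. A Bernoulli rewrite works here as the equation stands — the homogeneous substitution is the more immediate reading.


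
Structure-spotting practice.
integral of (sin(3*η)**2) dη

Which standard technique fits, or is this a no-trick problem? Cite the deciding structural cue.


Verdict: a trigonometric identity — the even exponent on sin(3*η)**2 signals one move: rewrite via cos of the doubled angle.


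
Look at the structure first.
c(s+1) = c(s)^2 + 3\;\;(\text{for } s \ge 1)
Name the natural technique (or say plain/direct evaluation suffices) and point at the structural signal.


Diagnosis: no special technique — each new value is a nonlinear function of earlier ones — scaling arguments and superposition both fail.


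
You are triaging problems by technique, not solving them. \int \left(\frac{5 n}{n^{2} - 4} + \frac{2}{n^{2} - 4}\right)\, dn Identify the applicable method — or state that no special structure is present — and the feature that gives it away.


Verdict: partial fractions — a proper rational integrand over the factorable n^{2} - 4: partial fractions reduce it to elementary pieces.


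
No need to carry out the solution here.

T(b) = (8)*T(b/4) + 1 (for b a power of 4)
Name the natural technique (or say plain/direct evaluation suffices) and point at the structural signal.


Verdict: the master substitution — the call at b/4 makes this multiplicative recursion; the master-style substitution converts it to additive.


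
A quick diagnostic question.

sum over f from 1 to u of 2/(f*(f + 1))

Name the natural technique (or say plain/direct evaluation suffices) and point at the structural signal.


Verdict: telescoping — poles of 2/(f*(f + 1)) differ by an integer, the telltale of a telescoping partial-fraction sum.


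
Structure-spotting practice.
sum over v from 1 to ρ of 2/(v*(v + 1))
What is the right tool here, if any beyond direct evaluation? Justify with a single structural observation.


Technique: telescoping — integer-spaced poles in 2/(v*(v + 1)) are the telescoping signature in disguise.


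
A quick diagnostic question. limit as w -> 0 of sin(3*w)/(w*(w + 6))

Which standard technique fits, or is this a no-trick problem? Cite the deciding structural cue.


Verdict: l'Hôpital's rule (0/0) — numerator and denominator both vanish at 0 — a genuine 0/0 form, which is exactly when l'Hôpital applies. Known elementary limits would finish this too — the rule just bypasses the case analysis.


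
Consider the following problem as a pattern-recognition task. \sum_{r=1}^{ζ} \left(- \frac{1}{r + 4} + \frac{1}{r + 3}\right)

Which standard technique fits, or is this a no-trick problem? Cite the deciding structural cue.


Verdict: telescoping — each term adds \frac{1}{r + 3} and subtracts the same expression advanced one index; that subtracted piece cancels against the next term's added copy — only the boundary terms survive.


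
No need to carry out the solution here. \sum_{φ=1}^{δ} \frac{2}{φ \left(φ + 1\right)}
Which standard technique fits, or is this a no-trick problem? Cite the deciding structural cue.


Verdict: telescoping — one partial-fraction pass turns \frac{2}{φ \left(φ + 1\right)} into a shifted difference, and shifted differences telescope.


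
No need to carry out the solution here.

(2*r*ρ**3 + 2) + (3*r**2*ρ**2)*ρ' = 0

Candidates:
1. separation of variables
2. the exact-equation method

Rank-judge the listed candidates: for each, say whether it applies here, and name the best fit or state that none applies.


Best approach: the exact-equation method — because the two cross partials coincide, the form is conservative as written — recover its potential in (r, ρ).
- separation of variables: the two dependences do not factor apart.
- the exact-equation method: yes — fits the structure here.


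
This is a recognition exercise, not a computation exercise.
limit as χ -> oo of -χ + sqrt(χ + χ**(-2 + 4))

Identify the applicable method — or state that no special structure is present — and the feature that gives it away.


Verdict: conjugate multiplication — this difference gives up after one conjugate multiplication — the radical structure cancels against its conjugate.


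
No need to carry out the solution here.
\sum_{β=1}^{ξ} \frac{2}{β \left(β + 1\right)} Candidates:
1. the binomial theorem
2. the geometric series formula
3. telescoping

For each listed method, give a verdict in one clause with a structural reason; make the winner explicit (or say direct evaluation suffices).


Best approach: telescoping — after splitting \frac{2}{β \left(β + 1\right)} into partial fractions, the pieces are shifted copies of one function and cancel telescopically.
- the binomial theorem — there is no sum-raised-to-a-power identity hiding in these terms.
- the geometric series formula: the term-to-term ratio drifts with the index — the one thing the geometric formula cannot absorb.
- telescoping: a fit — the right tool for this form.


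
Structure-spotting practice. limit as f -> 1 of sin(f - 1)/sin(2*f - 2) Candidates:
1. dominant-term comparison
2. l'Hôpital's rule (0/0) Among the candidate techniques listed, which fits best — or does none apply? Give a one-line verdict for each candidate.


Method: l'Hôpital's rule (0/0) — substituting 1 gives 0 over 0; differentiate top and bottom once and re-evaluate. Known elementary limits would finish this too — the rule just bypasses the case analysis.
- dominant-term comparison: this limit is not decided by comparing polynomial growth at infinity.
- l'Hôpital's rule (0/0): a fit — the right tool for this form.


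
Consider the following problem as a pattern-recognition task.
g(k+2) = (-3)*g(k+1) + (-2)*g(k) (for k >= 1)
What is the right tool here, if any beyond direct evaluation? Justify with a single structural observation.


Best approach: the characteristic-root method — constant coefficients and linearity mean the ansatz r^k reduces it to solving the characteristic polynomial.


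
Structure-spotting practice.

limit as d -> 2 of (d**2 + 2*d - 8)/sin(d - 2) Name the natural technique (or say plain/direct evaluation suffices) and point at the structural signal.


Technique: l'Hôpital's rule (0/0) — the 0/0 form at 2 is the signature situation for l'Hôpital's rule. The standard small-argument limits would also carry it; the rule is the systematic route.


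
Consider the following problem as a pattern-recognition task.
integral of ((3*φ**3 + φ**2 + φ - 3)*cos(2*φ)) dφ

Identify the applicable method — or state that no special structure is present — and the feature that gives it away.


Technique: integration by parts — 3*φ**3 + φ**2 + φ - 3 dies after finitely many derivatives while cos(2*φ) cycles under integration — the tabular/parts setup.


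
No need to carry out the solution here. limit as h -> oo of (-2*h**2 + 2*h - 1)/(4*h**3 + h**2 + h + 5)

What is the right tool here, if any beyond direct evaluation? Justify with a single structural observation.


Diagnosis: dominant-term comparison — divide through by the highest power of h; every lower-order term dies and the dominant terms decide the limit. Differentiating the expression as a single quotient would eventually settle it as well; matching dominant growth settles it immediately.


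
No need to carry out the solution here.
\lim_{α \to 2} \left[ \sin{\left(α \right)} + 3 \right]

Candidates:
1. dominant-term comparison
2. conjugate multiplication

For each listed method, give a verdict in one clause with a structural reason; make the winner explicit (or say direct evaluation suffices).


Best approach: no special technique — no denominator vanishes and nothing blows up at 2: direct substitution is the whole computation.
- dominant-term comparison: leading-power comparison does not apply to this form.
- conjugate multiplication: there are no radicals in tension whose conjugate would simplify matters.


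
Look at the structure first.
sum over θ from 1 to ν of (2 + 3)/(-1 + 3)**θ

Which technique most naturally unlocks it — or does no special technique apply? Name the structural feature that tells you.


Verdict: the geometric series formula — consecutive terms stand in a fixed index-free ratio — the geometric sum formula closes it.


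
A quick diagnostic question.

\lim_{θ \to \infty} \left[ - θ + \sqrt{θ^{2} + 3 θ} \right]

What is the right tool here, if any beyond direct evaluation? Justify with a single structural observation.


Best approach: conjugate multiplication — this difference gives up after one conjugate multiplication — the radical structure cancels against its conjugate.


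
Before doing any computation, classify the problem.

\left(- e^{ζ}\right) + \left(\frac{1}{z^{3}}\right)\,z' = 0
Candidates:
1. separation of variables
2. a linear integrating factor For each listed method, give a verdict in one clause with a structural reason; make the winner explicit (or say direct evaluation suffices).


Method: separation of variables — one side of the product carries the independent variable, the other the unknown — the textbook separation shape.
- separation of variables — applies; the problem has the shape this method handles.
- a linear integrating factor — the unknown enters nonlinearly (through a power, a denominator, or a transcendental function), which the linear integrating-factor recipe cannot absorb as-is — any repair would come from a preliminary substitution, not the factor.


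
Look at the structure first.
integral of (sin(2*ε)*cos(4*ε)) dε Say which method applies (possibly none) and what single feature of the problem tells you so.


Method: a trigonometric identity — sin(2*ε)*cos(4*ε) is a beat pattern — rewrite the product as a sum of single-frequency waves before integrating.


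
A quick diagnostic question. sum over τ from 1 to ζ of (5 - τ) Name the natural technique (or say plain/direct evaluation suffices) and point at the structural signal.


Method: no special technique — this is bookkeeping, not technique: standard formulas for sums of constant-multiple powers of τ apply termwise.


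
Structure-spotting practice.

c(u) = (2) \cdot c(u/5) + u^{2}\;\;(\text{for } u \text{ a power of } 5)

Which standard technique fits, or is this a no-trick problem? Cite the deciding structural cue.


Method: the master substitution — the argument shrinks by the factor 5, so measure the index on a logarithmic scale and the recursion becomes a shift.


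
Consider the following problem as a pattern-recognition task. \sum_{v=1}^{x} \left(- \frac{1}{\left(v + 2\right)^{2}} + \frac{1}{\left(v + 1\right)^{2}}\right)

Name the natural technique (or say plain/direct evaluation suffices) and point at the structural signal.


Technique: telescoping — this sum is a zipper: each term contributes \frac{1}{\left(v + 1\right)^{2}} and removes the next index's value, which the following term puts back, closing term by term.


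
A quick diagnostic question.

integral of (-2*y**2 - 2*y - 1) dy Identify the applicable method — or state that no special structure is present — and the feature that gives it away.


Diagnosis: no special technique — the integrand is a sum of constant multiples of powers of y — integrate term by term.


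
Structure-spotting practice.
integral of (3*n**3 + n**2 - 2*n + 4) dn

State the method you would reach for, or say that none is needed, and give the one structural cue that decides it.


Diagnosis: no special technique — a term-by-term power-rule job in n; no substitution or rearrangement earns its keep here.


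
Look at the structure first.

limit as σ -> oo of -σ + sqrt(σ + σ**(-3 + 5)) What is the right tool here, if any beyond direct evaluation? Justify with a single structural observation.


Diagnosis: conjugate multiplication — an infinity-minus-infinity difference with a surviving radical — multiply by the conjugate to cancel the divergence.


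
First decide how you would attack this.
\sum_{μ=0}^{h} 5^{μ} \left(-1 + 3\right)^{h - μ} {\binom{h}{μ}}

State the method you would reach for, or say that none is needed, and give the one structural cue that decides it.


Best approach: the binomial theorem — {\binom{h}{μ}} weighting matched powers of 5 and (-1 + 3) is the expanded form of (5 + (-1 + 3))^h — fold it back up.


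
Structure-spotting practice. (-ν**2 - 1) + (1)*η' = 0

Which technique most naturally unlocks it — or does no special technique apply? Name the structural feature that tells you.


Best approach: no special technique — the slope is a function of ν alone, so integrate both sides directly.


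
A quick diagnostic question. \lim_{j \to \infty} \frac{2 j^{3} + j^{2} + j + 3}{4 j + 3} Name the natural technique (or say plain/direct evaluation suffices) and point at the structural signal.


Method: dominant-term comparison — growth-rate triage: the leading powers of j decide the limit, everything else is noise. As a single quotient, the ∞/∞ shape would yield to repeated differentiation as well — the growth comparison gets there in one look.


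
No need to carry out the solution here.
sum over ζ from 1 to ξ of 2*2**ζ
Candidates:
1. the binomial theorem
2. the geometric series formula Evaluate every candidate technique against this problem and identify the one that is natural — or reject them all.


Diagnosis: the geometric series formula — check a ratio of consecutive terms: it is 2, independent of the index, so the geometric formula closes the sum.
- the binomial theorem: no binomial coefficients pair up with complementary powers here.
- the geometric series formula — yes — fits the structure here.


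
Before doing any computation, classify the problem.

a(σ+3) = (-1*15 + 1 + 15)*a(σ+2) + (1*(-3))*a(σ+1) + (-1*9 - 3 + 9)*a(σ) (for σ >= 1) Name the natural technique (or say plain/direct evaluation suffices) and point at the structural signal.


Best approach: the characteristic-root method — because shifting σ leaves the equation's coefficients unchanged, exponential trials reduce it to algebra.


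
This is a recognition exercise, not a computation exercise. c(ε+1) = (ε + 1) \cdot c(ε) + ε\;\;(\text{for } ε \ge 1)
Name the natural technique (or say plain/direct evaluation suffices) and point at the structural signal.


Technique: a summation factor — the coefficient ε + 1 drifts with the index, so no fixed root exists; normalizing by the cumulative product telescopes it.


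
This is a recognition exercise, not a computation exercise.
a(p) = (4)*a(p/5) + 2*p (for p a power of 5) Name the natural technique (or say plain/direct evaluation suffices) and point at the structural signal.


Verdict: the master substitution — index division is the fingerprint: p/5 in the recursive call means substitute p = 5^m.


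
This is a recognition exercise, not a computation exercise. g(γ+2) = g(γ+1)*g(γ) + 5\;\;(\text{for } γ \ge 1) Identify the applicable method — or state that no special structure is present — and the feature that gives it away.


Verdict: no special technique — the new term depends nonlinearly on the old ones, which disqualifies every superposition-based technique.


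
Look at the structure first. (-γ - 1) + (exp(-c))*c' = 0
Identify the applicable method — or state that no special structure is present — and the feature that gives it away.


Diagnosis: separation of variables — all dependence on the two variables factors apart, the defining separable shape. The equation is exact as it stands too — a potential function exists — though separation reads the split structure directly.


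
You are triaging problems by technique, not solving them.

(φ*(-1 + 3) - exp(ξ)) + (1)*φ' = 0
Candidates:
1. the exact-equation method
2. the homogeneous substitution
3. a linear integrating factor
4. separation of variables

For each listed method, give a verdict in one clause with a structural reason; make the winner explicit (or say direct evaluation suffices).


Technique: a linear integrating factor — φ appears only to the first power with coefficient (-1 + 3) — the classic integrating-factor setup.
- the exact-equation method — the mixed-partials test fails on this split — it is not an exact differential as presented.
- the homogeneous substitution: the ratio of the variables does not determine the slope.
- a linear integrating factor — yes, a natural case for it.
- separation of variables — the two dependences are entangled, not a clean product of one-variable pieces.


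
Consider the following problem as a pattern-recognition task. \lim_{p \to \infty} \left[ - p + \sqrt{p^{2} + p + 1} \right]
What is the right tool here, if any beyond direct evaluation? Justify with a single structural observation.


Diagnosis: conjugate multiplication — infinity minus infinity with a radical in play — multiply by the conjugate so the divergences of \sqrt{p^{2} + p + 1} and p annihilate.


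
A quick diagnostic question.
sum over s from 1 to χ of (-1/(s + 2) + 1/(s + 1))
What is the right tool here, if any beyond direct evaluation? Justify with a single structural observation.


Method: telescoping — consecutive terms evaluate one function at adjacent indices (1/(s + 1) is its current value): one term's tail is the next term's head, so the chain collapses.


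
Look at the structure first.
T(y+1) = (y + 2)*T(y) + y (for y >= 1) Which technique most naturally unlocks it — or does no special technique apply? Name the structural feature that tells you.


Verdict: a summation factor — it is first-order linear but the coefficient y + 2 depends on the index, so multiply through by a summation factor to telescope it.


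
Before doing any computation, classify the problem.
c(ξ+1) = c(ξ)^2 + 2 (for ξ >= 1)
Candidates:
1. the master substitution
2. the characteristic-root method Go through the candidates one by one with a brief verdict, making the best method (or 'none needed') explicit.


Best approach: no special technique — the recurrence is nonlinear in the sequence terms; no linear-recurrence method fits it as written — one iterates or studies it directly.
- the master substitution: there is no divide-the-index recursive argument.
- the characteristic-root method: nonlinearity rules out exponential-mode superposition from the start.


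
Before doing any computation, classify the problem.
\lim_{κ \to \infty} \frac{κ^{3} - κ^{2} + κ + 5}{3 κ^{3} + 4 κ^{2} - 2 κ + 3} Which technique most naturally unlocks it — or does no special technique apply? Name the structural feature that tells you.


Method: dominant-term comparison — as κ grows, only the highest-degree terms matter — compare leading terms and read the limit off. Viewed as a single quotient this is an ∞/∞ form — an at-infinity application of l'Hôpital's rule would also resolve it; comparing leading growth reads the answer without differentiating.


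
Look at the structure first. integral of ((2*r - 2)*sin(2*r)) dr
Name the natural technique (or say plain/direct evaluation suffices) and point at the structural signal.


Best approach: integration by parts — a polynomial 2*r - 2 against the kernel sin(2*r) is the signature bounded-ladder case for integration by parts.


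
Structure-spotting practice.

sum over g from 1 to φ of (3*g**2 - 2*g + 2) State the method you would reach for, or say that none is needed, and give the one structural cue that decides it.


Verdict: no special technique — no ratio, no shift structure, no binomial pattern: sum the constant-multiple powers of g with known formulas.


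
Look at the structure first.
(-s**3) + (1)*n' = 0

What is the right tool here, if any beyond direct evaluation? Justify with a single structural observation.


Verdict: no special technique — the slope is a pure function of s; integrate both sides and be done.


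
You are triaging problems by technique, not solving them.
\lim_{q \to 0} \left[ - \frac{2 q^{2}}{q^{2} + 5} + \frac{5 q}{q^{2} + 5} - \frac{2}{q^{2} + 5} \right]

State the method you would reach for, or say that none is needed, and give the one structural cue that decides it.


Diagnosis: no special technique — the expression is continuous at 0 — substitute and evaluate; no indeterminate form appears.


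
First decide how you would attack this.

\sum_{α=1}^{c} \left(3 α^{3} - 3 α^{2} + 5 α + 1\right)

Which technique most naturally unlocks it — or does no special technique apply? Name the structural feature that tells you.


Method: no special technique — this is bookkeeping, not technique: standard formulas for sums of constant-multiple powers of α apply termwise.


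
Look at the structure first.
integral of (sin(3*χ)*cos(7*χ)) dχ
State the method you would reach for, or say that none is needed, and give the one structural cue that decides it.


Best approach: a trigonometric identity — the product sin(3*χ)*cos(7*χ) converts to a sum of single-frequency sinusoids via the product-to-sum identity.


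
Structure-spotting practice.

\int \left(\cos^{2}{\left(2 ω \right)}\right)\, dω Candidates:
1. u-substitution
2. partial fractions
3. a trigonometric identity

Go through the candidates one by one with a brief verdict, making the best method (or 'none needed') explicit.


Technique: a trigonometric identity — \cos^{2}{\left(2 ω \right)} calls for power reduction: rewrite via double angles before any antiderivative is attempted.
- u-substitution — no subexpression of the integrand serves as a whole-integral substitution inner — individual terms may offer their own, but none carries its derivative as a factor of the full integrand; a working change of variable would have to be constructed from outside the expression.
- partial fractions — the expression is not a ratio of polynomials that decomposes further.
- a trigonometric identity: yes, a natural case for it.


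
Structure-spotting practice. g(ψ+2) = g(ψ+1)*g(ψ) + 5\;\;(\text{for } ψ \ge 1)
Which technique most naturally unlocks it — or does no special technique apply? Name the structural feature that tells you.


Diagnosis: no special technique — the unknown sequence enters the update nonlinearly, so no linear method fits the recurrence as written — direct iteration remains.


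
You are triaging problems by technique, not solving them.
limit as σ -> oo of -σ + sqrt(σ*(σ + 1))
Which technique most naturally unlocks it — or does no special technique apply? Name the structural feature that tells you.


Diagnosis: conjugate multiplication — turning the difference into a conjugate-rationalized ratio makes the limit readable.


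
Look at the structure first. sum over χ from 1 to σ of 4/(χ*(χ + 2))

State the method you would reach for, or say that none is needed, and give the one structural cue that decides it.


Diagnosis: telescoping — the denominator's roots in 4/(χ*(χ + 2)) sit an integer apart: decomposition produces a self-cancelling chain.


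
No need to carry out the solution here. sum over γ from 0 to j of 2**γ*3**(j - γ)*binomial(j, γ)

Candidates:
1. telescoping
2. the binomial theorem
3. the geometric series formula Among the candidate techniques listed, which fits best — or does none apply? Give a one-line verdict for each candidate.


Diagnosis: the binomial theorem — terms weighting binomial(j, γ) against matched powers of 2 and 3 reassemble into (2 + 3)^j by the binomial theorem.
- telescoping — neither a shifted-difference shape nor integer-spaced poles are present.
- the binomial theorem — applies; the problem has the shape this method handles.
- the geometric series formula: the term-to-term ratio drifts with the index — the one thing the geometric formula cannot absorb.


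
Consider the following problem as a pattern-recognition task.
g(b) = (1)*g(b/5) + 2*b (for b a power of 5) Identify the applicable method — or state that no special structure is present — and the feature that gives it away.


Best approach: the master substitution — a divide-and-conquer shape: argument b/5, so change variables with b = 5^m and solve the linear version.


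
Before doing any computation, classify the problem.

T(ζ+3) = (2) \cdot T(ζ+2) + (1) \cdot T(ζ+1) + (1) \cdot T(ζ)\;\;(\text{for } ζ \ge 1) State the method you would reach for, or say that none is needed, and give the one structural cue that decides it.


Verdict: the characteristic-root method — because shifting ζ leaves the equation's coefficients unchanged, exponential trials reduce it to algebra.


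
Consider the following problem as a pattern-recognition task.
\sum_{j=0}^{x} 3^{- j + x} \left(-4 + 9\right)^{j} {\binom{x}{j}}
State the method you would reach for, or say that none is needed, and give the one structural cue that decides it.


Diagnosis: the binomial theorem — the binomial coefficients weight matched powers of (-4 + 9) and 3, which is exactly the expansion of a binomial power.


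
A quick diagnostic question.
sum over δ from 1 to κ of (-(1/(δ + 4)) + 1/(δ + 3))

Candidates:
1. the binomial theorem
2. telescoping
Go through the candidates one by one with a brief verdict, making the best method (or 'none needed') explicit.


Verdict: telescoping — write out three consecutive terms and watch the interior cancel: the advanced copy one term subtracts reappears as the very next term's leading piece, pair after pair.
- the binomial theorem — no binomial coefficients pair with matched powers.
- telescoping — applicable, and directly so.


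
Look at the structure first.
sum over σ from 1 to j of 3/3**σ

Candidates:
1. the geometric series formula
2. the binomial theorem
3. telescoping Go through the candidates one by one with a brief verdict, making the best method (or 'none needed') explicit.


Verdict: the geometric series formula — consecutive terms stand in a fixed index-free ratio — the geometric sum formula closes it.
- the geometric series formula — applies; the problem has the shape this method handles.
- the binomial theorem — the terms do not reassemble into a binomial power.
- telescoping: computed from the summand as displayed, the partial sums build up without the pairwise collapse telescoping exploits.
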